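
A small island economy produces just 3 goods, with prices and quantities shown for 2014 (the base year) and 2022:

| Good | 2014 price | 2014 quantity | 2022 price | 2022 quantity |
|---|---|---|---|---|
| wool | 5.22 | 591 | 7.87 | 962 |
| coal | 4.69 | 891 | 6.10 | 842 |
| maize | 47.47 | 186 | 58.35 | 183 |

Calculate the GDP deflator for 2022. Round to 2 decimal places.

Nominal GDP 2022 = 7.87·962 + 6.10·842 + 58.35·183 = 23385.19.
Real GDP 2022 (at 2014 prices) = 5.22·962 + 4.69·842 + 47.47·183 = 17657.63.
Deflator = Nominal/Real × 100 = 23385.19/17657.63 × 100 = 132.437.

132.44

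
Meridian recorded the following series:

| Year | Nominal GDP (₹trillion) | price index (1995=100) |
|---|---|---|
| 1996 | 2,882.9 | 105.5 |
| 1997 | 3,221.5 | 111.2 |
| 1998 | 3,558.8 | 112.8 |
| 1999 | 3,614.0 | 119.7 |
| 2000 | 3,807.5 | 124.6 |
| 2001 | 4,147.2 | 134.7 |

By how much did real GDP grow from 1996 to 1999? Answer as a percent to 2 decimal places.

Real GDP 1996 = 2882.9/1.055 = 2732.61.
Real GDP 1999 = 3614.0/1.197 = 3019.21.
Change = 3019.21/2732.61 − 1 = 0.1049.

10.49%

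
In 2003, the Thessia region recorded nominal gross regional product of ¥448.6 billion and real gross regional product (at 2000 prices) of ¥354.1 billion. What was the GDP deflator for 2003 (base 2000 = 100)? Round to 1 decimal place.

126.7

GDP deflator = (Nominal / Real) × 100 = 448.6 / 354.1 × 100 = 126.69.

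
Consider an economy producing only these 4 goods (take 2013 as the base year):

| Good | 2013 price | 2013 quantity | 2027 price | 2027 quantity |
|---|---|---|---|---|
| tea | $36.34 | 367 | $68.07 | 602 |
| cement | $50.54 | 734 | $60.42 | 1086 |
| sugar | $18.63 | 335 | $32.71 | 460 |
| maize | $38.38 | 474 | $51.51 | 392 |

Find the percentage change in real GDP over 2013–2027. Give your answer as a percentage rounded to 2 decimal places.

Real GDP 2013 = Nominal GDP 2013 = 36.34·367 + 50.54·734 + 18.63·335 + 38.38·474 = 74866.31.
Real GDP 2027 (at 2013 prices) = 36.34·602 + 50.54·1086 + 18.63·460 + 38.38·392 = 100377.88.
Real growth = 100377.88/74866.31 − 1 = 0.3408.

34.08%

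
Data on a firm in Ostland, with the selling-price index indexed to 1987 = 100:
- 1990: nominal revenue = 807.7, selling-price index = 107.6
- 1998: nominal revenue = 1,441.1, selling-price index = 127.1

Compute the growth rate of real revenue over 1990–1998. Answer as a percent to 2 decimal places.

Deflate each year: 1990 → 807.7/1.076 = 750.65; 1998 → 1441.1/1.271 = 1133.83.
So real revenue changed by 1133.83/750.65 − 1 = 0.5105, i.e. 51.05%.

51.05%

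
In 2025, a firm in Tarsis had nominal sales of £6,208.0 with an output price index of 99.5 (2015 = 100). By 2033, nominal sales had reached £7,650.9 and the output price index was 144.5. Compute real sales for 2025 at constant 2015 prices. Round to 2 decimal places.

£6,239.20

Real sales = Nominal / (output price index/100) = 6208.0 / 0.995 = 6239.20.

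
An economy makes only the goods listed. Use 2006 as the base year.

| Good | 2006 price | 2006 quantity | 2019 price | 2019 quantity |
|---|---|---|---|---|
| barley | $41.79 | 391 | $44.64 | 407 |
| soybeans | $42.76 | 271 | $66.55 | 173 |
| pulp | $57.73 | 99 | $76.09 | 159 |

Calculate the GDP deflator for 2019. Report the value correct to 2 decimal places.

Nominal GDP 2019 = 44.64·407 + 66.55·173 + 76.09·159 = 41779.94.
Real GDP 2019 (at 2006 prices) = 41.79·407 + 42.76·173 + 57.73·159 = 33585.08.
Deflator = Nominal/Real × 100 = 41779.94/33585.08 × 100 = 124.400.

124.40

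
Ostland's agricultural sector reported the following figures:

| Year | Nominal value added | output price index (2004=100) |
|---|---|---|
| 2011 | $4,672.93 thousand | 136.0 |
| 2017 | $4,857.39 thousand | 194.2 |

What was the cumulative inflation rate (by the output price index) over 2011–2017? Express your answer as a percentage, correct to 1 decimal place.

Price-level change = 194.2 / 136.0 − 1 = 0.4279.

42.8%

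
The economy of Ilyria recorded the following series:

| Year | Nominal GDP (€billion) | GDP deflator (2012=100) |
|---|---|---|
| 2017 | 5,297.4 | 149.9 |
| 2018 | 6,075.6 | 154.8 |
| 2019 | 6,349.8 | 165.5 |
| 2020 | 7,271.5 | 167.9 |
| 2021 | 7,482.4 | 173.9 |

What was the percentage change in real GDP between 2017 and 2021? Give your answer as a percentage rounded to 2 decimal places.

21.75%

Real GDP 2017 = 5297.4/1.499 = 3533.96.
Real GDP 2021 = 7482.4/1.739 = 4302.70.
Change = 4302.70/3533.96 − 1 = 0.2175.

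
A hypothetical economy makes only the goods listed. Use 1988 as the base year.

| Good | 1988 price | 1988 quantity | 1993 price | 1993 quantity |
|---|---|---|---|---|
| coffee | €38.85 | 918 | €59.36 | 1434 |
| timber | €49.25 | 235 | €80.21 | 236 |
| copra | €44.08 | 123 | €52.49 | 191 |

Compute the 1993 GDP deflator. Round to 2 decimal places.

150.59

Nominal GDP 1993 = 59.36·1434 + 80.21·236 + 52.49·191 = 114077.39.
Real GDP 1993 (at 1988 prices) = 38.85·1434 + 49.25·236 + 44.08·191 = 75753.18.
Deflator = Nominal/Real × 100 = 114077.39/75753.18 × 100 = 150.591.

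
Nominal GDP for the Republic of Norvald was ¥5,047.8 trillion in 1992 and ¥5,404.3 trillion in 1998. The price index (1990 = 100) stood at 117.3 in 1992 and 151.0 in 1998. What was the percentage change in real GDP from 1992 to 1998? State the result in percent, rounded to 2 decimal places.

-16.83%

Real GDP 1992 = 5047.8 / 1.173 = 4303.32.
Real GDP 1998 = 5404.3 / 1.510 = 3579.01.
Real growth = 3579.01 / 4303.32 − 1 = -0.1683.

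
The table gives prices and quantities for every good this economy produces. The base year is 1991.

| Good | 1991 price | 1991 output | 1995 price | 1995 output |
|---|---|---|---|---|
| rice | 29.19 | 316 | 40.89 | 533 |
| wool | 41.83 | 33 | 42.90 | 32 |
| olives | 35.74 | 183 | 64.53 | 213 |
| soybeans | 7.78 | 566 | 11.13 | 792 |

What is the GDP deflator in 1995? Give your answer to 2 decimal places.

Nominal GDP 1995 = 40.89·533 + 42.90·32 + 64.53·213 + 11.13·792 = 45727.02.
Real GDP 1995 (at 1991 prices) = 29.19·533 + 41.83·32 + 35.74·213 + 7.78·792 = 30671.21.
Deflator = Nominal/Real × 100 = 45727.02/30671.21 × 100 = 149.088.

149.09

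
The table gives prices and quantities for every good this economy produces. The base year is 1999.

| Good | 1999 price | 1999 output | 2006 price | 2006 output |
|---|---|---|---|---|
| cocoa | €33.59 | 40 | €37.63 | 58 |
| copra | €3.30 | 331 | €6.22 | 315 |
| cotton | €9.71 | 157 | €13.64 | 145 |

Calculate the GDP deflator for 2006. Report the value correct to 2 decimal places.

Nominal GDP 2006 = 37.63·58 + 6.22·315 + 13.64·145 = 6119.64.
Real GDP 2006 (at 1999 prices) = 33.59·58 + 3.30·315 + 9.71·145 = 4395.67.
Deflator = Nominal/Real × 100 = 6119.64/4395.67 × 100 = 139.220.

139.22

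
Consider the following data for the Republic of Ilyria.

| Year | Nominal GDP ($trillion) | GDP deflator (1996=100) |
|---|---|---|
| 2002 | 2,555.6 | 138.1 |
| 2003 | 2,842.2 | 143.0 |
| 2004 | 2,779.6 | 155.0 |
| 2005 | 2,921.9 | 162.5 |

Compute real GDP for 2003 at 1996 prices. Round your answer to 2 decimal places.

Real GDP 2003 = 2842.2 / 1.430 = 1987.55.

$1,987.55 trillion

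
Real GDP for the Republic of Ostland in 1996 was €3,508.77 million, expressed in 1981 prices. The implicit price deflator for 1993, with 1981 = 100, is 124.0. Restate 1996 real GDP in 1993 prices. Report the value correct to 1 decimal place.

€4,350.9 million

Real GDP in 1993 prices = Real GDP in 1981 prices × (P_1993/P_1981) = 3508.77 × 1.240 = 4350.87.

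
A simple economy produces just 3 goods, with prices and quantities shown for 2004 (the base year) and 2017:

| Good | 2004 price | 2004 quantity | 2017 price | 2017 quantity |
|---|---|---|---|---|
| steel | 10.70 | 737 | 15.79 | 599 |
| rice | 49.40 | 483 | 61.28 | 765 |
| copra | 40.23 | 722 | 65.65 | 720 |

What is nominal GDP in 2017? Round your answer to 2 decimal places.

Nominal GDP 2017 = Σ (p_2017 × q_2017) = 15.79·599 + 61.28·765 + 65.65·720 = 103605.41.

103605.41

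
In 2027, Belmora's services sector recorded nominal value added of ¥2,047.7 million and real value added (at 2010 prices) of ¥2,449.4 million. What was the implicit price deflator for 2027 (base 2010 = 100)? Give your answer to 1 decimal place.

83.6

implicit price deflator = (Nominal / Real) × 100 = 2047.7 / 2449.4 × 100 = 83.60.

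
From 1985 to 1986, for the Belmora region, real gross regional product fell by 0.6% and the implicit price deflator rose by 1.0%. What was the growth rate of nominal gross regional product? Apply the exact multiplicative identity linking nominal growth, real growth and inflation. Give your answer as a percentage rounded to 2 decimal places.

(1 + g_nom) = (1 + g_real)(1 + π) = 0.9940 × 1.0100 = 1.00394.

0.39%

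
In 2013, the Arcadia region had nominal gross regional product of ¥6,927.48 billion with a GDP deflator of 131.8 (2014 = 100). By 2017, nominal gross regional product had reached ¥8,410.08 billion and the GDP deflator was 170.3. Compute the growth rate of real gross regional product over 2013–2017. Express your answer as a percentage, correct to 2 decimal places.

Real gross regional product 2013 = 6927.48 / 1.318 = 5256.05.
Real gross regional product 2017 = 8410.08 / 1.703 = 4938.39.
Real growth = 4938.39 / 5256.05 − 1 = -0.0604.

-6.04%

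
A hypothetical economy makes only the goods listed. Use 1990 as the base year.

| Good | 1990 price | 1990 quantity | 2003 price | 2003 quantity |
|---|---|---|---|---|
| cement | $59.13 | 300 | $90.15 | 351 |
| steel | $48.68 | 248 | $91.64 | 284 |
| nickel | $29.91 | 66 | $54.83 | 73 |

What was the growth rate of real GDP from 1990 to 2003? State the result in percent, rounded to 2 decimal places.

15.66%

Real GDP 1990 = Nominal GDP 1990 = 59.13·300 + 48.68·248 + 29.91·66 = 31785.70.
Real GDP 2003 (at 1990 prices) = 59.13·351 + 48.68·284 + 29.91·73 = 36763.18.
Real growth = 36763.18/31785.70 − 1 = 0.1566.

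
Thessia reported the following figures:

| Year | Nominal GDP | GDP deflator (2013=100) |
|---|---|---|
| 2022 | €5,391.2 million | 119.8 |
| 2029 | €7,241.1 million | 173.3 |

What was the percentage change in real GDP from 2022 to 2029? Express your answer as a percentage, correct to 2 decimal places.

-7.15%

Deflate each year: 2022 → 5391.2/1.198 = 4500.17; 2029 → 7241.1/1.733 = 4178.36.
So real GDP changed by 4178.36/4500.17 − 1 = -0.0715, i.e. -7.15%.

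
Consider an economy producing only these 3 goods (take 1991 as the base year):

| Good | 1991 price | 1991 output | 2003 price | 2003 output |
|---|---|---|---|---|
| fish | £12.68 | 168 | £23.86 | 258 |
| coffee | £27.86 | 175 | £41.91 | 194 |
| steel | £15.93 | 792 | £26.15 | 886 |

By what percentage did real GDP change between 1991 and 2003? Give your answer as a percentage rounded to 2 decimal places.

Real GDP 1991 = Nominal GDP 1991 = 12.68·168 + 27.86·175 + 15.93·792 = 19622.30.
Real GDP 2003 (at 1991 prices) = 12.68·258 + 27.86·194 + 15.93·886 = 22790.26.
Real growth = 22790.26/19622.30 − 1 = 0.1614.

16.14%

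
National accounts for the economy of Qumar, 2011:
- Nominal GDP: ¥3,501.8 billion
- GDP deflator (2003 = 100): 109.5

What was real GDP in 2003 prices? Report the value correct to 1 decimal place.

¥3,198.0 billion

Real GDP = Nominal / (GDP deflator/100) = 3501.8 / 1.095 = 3197.99.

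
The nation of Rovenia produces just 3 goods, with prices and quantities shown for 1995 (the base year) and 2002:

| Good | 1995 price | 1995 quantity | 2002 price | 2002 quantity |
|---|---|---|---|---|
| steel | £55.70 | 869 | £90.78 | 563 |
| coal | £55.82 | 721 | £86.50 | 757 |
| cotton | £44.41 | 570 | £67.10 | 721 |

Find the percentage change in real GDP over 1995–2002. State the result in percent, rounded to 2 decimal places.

Real GDP 1995 = Nominal GDP 1995 = 55.70·869 + 55.82·721 + 44.41·570 = 113963.22.
Real GDP 2002 (at 1995 prices) = 55.70·563 + 55.82·757 + 44.41·721 = 105634.45.
Real growth = 105634.45/113963.22 − 1 = -0.0731.

-7.31%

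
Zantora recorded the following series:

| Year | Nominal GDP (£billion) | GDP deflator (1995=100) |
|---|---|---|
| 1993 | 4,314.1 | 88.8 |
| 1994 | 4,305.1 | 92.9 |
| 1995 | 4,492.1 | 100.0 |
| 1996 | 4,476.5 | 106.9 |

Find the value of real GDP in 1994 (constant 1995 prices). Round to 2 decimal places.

Real GDP 1994 = 4305.1 / 0.929 = 4634.12.

£4,634.12 billion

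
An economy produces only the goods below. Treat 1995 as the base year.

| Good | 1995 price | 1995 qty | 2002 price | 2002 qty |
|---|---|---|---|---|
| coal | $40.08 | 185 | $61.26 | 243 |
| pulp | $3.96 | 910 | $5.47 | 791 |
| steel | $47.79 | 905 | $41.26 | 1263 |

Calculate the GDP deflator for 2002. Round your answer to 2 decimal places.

97.40

Nominal GDP 2002 = 61.26·243 + 5.47·791 + 41.26·1263 = 71324.33.
Real GDP 2002 (at 1995 prices) = 40.08·243 + 3.96·791 + 47.79·1263 = 73230.57.
Deflator = Nominal/Real × 100 = 71324.33/73230.57 × 100 = 97.397.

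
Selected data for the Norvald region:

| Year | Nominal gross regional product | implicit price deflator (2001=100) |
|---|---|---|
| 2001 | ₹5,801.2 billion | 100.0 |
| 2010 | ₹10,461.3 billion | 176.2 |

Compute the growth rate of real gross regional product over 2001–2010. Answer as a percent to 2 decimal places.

Deflate each year: 2001 → 5801.2/1.000 = 5801.20; 2010 → 10461.3/1.762 = 5937.17.
So real gross regional product changed by 5937.17/5801.20 − 1 = 0.0234, i.e. 2.34%.

2.34%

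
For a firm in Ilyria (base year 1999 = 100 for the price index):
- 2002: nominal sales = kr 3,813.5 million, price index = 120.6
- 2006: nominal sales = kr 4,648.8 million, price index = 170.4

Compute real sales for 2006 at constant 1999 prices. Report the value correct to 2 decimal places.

Real sales = Nominal / (price index/100) = 4648.8 / 1.704 = 2728.17.

kr 2,728.17 million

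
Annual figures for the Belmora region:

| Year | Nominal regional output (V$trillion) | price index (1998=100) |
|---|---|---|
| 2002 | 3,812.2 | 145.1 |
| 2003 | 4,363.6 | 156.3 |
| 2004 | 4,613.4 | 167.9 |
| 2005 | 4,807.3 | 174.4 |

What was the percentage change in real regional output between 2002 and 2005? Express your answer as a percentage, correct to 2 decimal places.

Real regional output 2002 = 3812.2/1.451 = 2627.29.
Real regional output 2005 = 4807.3/1.744 = 2756.48.
Change = 2756.48/2627.29 − 1 = 0.0492.

4.92%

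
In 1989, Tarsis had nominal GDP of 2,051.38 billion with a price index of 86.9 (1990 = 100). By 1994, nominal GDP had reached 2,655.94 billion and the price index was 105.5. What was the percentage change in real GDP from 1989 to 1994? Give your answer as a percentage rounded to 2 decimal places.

6.64%

Real GDP 1989 = 2051.38 / 0.869 = 2360.62.
Real GDP 1994 = 2655.94 / 1.055 = 2517.48.
Real growth = 2517.48 / 2360.62 − 1 = 0.0664.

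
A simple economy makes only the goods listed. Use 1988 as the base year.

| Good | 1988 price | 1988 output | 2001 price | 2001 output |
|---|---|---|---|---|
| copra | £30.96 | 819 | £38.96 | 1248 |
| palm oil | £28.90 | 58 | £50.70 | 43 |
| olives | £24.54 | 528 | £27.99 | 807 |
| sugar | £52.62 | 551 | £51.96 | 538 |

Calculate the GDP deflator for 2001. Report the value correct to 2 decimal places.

Nominal GDP 2001 = 38.96·1248 + 50.70·43 + 27.99·807 + 51.96·538 = 101344.59.
Real GDP 2001 (at 1988 prices) = 30.96·1248 + 28.90·43 + 24.54·807 + 52.62·538 = 87994.12.
Deflator = Nominal/Real × 100 = 101344.59/87994.12 × 100 = 115.172.

115.17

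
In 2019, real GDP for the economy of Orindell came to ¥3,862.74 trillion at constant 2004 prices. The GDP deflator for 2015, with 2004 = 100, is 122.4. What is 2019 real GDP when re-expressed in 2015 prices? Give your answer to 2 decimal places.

¥4,727.99 trillion

Real GDP in 2015 prices = Real GDP in 2004 prices × (P_2015/P_2004) = 3862.74 × 1.224 = 4727.99.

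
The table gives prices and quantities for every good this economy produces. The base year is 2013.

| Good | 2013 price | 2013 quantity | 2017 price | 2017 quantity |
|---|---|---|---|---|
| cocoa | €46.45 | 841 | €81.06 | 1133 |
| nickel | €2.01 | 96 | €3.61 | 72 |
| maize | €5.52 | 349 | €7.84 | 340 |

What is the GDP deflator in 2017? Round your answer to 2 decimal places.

Nominal GDP 2017 = 81.06·1133 + 3.61·72 + 7.84·340 = 94766.50.
Real GDP 2017 (at 2013 prices) = 46.45·1133 + 2.01·72 + 5.52·340 = 54649.37.
Deflator = Nominal/Real × 100 = 94766.50/54649.37 × 100 = 173.408.

173.41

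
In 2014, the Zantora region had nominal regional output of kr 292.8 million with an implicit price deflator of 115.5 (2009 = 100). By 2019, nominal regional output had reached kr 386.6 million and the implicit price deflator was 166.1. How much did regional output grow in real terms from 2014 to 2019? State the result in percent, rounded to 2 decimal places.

Real regional output 2014 = 292.8 / 1.155 = 253.51.
Real regional output 2019 = 386.6 / 1.661 = 232.75.
Real growth = 232.75 / 253.51 − 1 = -0.0819.

-8.19%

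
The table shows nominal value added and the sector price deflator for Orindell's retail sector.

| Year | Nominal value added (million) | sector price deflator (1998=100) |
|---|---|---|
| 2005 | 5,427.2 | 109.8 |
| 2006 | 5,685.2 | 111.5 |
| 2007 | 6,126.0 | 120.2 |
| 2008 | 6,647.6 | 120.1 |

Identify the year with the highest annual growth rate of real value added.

2008

2006: real = 5685.2/1.115 = 5098.83; growth vs 2005 (4942.81) = 3.16%.
2007: real = 6126.0/1.202 = 5096.51; growth vs 2006 (5098.83) = -0.05%.
2008: real = 6647.6/1.201 = 5535.05; growth vs 2007 (5096.51) = 8.60%.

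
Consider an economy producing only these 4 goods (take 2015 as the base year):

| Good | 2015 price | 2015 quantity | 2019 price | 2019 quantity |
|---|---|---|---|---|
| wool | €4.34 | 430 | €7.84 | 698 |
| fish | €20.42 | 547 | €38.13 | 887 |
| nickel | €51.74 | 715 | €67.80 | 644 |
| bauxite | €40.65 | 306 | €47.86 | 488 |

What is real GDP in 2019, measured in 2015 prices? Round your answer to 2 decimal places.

Real GDP 2019 = Σ (p_2015 × q_2019) = 4.34·698 + 20.42·887 + 51.74·644 + 40.65·488 = 74299.62.

€74299.62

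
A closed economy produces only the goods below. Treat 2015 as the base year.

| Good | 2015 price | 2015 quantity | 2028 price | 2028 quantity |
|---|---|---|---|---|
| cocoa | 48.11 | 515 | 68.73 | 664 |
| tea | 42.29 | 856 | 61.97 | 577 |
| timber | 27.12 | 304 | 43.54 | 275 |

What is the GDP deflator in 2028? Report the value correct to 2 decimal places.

146.33

Nominal GDP 2028 = 68.73·664 + 61.97·577 + 43.54·275 = 93366.91.
Real GDP 2028 (at 2015 prices) = 48.11·664 + 42.29·577 + 27.12·275 = 63804.37.
Deflator = Nominal/Real × 100 = 93366.91/63804.37 × 100 = 146.333.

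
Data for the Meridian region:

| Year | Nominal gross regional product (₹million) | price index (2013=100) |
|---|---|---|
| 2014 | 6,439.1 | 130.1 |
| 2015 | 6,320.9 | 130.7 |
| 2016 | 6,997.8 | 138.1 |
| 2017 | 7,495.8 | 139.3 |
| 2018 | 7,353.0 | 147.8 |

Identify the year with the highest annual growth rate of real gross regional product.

2015: real = 6320.9/1.307 = 4836.19; growth vs 2014 (4949.35) = -2.29%.
2016: real = 6997.8/1.381 = 5067.20; growth vs 2015 (4836.19) = 4.78%.
2017: real = 7495.8/1.393 = 5381.05; growth vs 2016 (5067.20) = 6.19%.
2018: real = 7353.0/1.478 = 4974.97; growth vs 2017 (5381.05) = -7.55%.

2017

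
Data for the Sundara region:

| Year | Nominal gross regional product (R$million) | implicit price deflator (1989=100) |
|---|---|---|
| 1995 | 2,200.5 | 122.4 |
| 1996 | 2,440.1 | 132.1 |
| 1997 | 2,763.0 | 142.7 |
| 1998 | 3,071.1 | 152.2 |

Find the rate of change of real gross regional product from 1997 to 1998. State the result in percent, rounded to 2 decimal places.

4.21%

Real gross regional product 1997 = 2763.0/1.427 = 1936.23.
Real gross regional product 1998 = 3071.1/1.522 = 2017.81.
Change = 2017.81/1936.23 − 1 = 0.0421.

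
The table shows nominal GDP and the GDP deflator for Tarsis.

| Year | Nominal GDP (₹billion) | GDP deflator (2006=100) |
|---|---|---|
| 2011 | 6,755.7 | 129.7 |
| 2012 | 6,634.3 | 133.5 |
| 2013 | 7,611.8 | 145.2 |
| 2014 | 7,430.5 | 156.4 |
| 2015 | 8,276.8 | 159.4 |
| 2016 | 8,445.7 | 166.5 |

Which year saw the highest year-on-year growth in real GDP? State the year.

2015

2012: real = 6634.3/1.335 = 4969.51; growth vs 2011 (5208.71) = -4.59%.
2013: real = 7611.8/1.452 = 5242.29; growth vs 2012 (4969.51) = 5.49%.
2014: real = 7430.5/1.564 = 4750.96; growth vs 2013 (5242.29) = -9.37%.
2015: real = 8276.8/1.594 = 5192.47; growth vs 2014 (4750.96) = 9.29%.
2016: real = 8445.7/1.665 = 5072.49; growth vs 2015 (5192.47) = -2.31%.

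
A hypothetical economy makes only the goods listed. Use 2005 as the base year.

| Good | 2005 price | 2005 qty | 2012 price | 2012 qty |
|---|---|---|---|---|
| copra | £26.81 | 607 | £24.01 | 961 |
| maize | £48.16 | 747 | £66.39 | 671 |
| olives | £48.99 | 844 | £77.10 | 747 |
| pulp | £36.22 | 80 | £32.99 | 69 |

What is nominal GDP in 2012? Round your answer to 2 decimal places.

£127491.31

Nominal GDP 2012 = Σ (p_2012 × q_2012) = 24.01·961 + 66.39·671 + 77.10·747 + 32.99·69 = 127491.31.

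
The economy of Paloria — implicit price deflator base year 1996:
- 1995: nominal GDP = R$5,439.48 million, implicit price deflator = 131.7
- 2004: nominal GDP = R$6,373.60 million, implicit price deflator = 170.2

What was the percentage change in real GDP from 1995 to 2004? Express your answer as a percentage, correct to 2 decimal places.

-9.33%

Real GDP 1995 = 5439.48 / 1.317 = 4130.21.
Real GDP 2004 = 6373.60 / 1.702 = 3744.77.
Real growth = 3744.77 / 4130.21 − 1 = -0.0933.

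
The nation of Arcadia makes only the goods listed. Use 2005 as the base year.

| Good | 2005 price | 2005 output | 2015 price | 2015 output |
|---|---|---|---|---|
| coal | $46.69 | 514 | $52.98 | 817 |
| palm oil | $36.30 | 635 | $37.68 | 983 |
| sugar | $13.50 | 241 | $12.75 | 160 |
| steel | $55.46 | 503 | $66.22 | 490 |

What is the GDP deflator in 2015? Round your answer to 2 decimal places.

111.29

Nominal GDP 2015 = 52.98·817 + 37.68·983 + 12.75·160 + 66.22·490 = 114811.90.
Real GDP 2015 (at 2005 prices) = 46.69·817 + 36.30·983 + 13.50·160 + 55.46·490 = 103164.03.
Deflator = Nominal/Real × 100 = 114811.90/103164.03 × 100 = 111.291.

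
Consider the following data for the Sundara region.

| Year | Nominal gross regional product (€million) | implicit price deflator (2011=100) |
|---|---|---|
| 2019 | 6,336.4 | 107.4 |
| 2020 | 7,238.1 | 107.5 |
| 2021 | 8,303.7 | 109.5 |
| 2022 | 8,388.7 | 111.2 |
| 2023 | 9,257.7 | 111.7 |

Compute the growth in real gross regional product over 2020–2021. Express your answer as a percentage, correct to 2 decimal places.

12.63%

Real gross regional product 2020 = 7238.1/1.075 = 6733.12.
Real gross regional product 2021 = 8303.7/1.095 = 7583.29.
Change = 7583.29/6733.12 − 1 = 0.1263.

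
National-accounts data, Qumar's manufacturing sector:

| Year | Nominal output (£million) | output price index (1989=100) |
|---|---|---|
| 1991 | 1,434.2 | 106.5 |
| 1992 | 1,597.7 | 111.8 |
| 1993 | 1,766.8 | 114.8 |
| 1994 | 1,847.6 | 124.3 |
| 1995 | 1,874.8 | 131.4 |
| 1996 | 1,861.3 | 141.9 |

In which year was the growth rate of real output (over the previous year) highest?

1993

1992: real = 1597.7/1.118 = 1429.07; growth vs 1991 (1346.67) = 6.12%.
1993: real = 1766.8/1.148 = 1539.02; growth vs 1992 (1429.07) = 7.69%.
1994: real = 1847.6/1.243 = 1486.40; growth vs 1993 (1539.02) = -3.42%.
1995: real = 1874.8/1.314 = 1426.79; growth vs 1994 (1486.40) = -4.01%.
1996: real = 1861.3/1.419 = 1311.70; growth vs 1995 (1426.79) = -8.07%.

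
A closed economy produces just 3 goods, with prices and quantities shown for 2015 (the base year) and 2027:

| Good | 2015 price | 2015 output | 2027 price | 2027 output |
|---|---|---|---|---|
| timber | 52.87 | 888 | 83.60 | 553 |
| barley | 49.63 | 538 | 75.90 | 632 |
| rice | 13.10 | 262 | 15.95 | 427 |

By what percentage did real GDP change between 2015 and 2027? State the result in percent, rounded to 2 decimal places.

Real GDP 2015 = Nominal GDP 2015 = 52.87·888 + 49.63·538 + 13.10·262 = 77081.70.
Real GDP 2027 (at 2015 prices) = 52.87·553 + 49.63·632 + 13.10·427 = 66196.97.
Real growth = 66196.97/77081.70 − 1 = -0.1412.

-14.12%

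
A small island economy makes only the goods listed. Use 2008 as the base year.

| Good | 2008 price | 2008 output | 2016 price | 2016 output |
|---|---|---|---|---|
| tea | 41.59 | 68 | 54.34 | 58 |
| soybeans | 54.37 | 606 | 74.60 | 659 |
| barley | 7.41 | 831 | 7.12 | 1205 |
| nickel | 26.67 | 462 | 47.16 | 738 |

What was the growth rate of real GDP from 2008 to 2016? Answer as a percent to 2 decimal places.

Real GDP 2008 = Nominal GDP 2008 = 41.59·68 + 54.37·606 + 7.41·831 + 26.67·462 = 54255.59.
Real GDP 2016 (at 2008 prices) = 41.59·58 + 54.37·659 + 7.41·1205 + 26.67·738 = 66853.56.
Real growth = 66853.56/54255.59 − 1 = 0.2322.

23.22%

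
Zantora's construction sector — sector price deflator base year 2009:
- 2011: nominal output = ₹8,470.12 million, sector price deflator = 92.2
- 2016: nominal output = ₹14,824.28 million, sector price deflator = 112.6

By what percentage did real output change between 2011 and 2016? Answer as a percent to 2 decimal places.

Deflate each year: 2011 → 8470.12/0.922 = 9186.68; 2016 → 14824.28/1.126 = 13165.44.
So real output changed by 13165.44/9186.68 − 1 = 0.4331, i.e. 43.31%.

43.31%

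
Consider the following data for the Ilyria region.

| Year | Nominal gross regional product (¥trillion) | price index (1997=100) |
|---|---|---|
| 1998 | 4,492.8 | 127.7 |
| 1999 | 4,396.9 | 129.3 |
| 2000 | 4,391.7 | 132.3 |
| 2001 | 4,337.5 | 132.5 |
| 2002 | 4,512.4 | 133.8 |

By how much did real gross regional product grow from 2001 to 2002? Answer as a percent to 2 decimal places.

Real gross regional product 2001 = 4337.5/1.325 = 3273.58.
Real gross regional product 2002 = 4512.4/1.338 = 3372.50.
Change = 3372.50/3273.58 − 1 = 0.0302.

3.02%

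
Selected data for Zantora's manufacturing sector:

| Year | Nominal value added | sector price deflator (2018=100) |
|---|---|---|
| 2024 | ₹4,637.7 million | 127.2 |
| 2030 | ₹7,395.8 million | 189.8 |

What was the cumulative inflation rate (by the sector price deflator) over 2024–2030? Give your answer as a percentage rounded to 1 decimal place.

Price-level change = 189.8 / 127.2 − 1 = 0.4921.

49.2%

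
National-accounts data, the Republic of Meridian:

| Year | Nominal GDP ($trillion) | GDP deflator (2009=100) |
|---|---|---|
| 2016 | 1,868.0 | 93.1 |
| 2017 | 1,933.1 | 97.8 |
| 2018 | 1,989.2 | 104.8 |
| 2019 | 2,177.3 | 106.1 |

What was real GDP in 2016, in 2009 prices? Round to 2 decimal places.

Real GDP 2016 = 1868.0 / 0.931 = 2006.44.

$2,006.44 trillion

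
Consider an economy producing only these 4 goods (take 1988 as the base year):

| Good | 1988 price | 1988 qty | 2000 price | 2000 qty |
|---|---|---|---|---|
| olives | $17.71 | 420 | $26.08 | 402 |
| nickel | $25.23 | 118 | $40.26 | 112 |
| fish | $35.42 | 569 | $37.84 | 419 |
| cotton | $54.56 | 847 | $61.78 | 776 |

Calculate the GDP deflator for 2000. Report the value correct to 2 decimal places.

Nominal GDP 2000 = 26.08·402 + 40.26·112 + 37.84·419 + 61.78·776 = 78789.52.
Real GDP 2000 (at 1988 prices) = 17.71·402 + 25.23·112 + 35.42·419 + 54.56·776 = 67124.72.
Deflator = Nominal/Real × 100 = 78789.52/67124.72 × 100 = 117.378.

117.38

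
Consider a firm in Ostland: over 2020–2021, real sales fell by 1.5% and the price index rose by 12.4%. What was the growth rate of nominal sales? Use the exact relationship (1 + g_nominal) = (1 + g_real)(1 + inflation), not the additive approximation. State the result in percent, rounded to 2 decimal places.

10.71%

(1 + g_nom) = (1 + g_real)(1 + π) = 0.9850 × 1.1240 = 1.10714.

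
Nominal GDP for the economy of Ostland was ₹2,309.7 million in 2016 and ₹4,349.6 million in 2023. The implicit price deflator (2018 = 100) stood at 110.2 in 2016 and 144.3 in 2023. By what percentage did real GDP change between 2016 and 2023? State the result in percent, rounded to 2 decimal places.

Real GDP 2016 = 2309.7 / 1.102 = 2095.92.
Real GDP 2023 = 4349.6 / 1.443 = 3014.28.
Real growth = 3014.28 / 2095.92 − 1 = 0.4382.

43.82%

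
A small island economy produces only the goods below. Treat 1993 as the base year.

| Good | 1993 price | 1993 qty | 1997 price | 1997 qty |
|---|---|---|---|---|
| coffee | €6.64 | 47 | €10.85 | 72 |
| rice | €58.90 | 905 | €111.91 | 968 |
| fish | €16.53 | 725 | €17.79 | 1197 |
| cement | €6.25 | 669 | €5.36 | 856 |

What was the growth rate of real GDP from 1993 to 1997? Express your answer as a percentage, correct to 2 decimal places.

18.41%

Real GDP 1993 = Nominal GDP 1993 = 6.64·47 + 58.90·905 + 16.53·725 + 6.25·669 = 69782.08.
Real GDP 1997 (at 1993 prices) = 6.64·72 + 58.90·968 + 16.53·1197 + 6.25·856 = 82629.69.
Real growth = 82629.69/69782.08 − 1 = 0.1841.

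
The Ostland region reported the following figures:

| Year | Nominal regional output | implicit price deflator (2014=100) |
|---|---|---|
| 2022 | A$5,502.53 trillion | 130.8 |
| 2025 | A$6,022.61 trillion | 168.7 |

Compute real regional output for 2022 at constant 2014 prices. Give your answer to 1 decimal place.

A$4,206.8 trillion

Real regional output = Nominal / (implicit price deflator/100) = 5502.53 / 1.308 = 4206.83.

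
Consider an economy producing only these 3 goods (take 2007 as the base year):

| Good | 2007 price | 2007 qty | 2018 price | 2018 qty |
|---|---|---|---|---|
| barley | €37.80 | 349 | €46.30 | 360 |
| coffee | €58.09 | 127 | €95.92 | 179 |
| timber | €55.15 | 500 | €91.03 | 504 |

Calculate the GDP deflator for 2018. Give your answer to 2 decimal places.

153.89

Nominal GDP 2018 = 46.30·360 + 95.92·179 + 91.03·504 = 79716.80.
Real GDP 2018 (at 2007 prices) = 37.80·360 + 58.09·179 + 55.15·504 = 51801.71.
Deflator = Nominal/Real × 100 = 79716.80/51801.71 × 100 = 153.888.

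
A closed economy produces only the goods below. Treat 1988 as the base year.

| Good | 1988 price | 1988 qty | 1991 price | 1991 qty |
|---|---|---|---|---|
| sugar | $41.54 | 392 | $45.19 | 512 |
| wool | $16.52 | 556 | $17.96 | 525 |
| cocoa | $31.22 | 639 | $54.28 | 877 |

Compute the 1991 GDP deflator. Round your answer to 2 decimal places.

139.86

Nominal GDP 1991 = 45.19·512 + 17.96·525 + 54.28·877 = 80169.84.
Real GDP 1991 (at 1988 prices) = 41.54·512 + 16.52·525 + 31.22·877 = 57321.42.
Deflator = Nominal/Real × 100 = 80169.84/57321.42 × 100 = 139.860.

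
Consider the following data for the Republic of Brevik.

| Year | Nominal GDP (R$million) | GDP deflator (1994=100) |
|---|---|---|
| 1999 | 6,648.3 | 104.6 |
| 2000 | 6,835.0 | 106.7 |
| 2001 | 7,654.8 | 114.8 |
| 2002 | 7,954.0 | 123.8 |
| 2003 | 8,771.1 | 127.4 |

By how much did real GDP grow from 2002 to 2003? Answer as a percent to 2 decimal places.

7.16%

Real GDP 2002 = 7954.0/1.238 = 6424.88.
Real GDP 2003 = 8771.1/1.274 = 6884.69.
Change = 6884.69/6424.88 − 1 = 0.0716.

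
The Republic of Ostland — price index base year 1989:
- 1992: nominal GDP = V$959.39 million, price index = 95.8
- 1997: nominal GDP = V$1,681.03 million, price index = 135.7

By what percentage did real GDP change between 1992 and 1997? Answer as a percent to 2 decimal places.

Real GDP 1992 = 959.39 / 0.958 = 1001.45.
Real GDP 1997 = 1681.03 / 1.357 = 1238.78.
Real growth = 1238.78 / 1001.45 − 1 = 0.2370.

23.70%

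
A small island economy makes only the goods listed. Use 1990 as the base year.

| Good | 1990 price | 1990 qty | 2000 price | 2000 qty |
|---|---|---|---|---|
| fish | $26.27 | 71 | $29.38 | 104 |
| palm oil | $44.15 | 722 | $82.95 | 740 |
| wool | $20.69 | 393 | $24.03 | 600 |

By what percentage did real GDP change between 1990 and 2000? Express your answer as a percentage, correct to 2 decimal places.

14.20%

Real GDP 1990 = Nominal GDP 1990 = 26.27·71 + 44.15·722 + 20.69·393 = 41872.64.
Real GDP 2000 (at 1990 prices) = 26.27·104 + 44.15·740 + 20.69·600 = 47817.08.
Real growth = 47817.08/41872.64 − 1 = 0.1420.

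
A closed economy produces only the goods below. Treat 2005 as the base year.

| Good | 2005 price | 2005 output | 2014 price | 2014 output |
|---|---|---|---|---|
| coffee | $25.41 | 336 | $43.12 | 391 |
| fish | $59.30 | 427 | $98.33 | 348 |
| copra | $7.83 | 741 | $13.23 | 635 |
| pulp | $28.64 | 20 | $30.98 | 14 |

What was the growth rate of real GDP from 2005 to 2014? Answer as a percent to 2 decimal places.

Real GDP 2005 = Nominal GDP 2005 = 25.41·336 + 59.30·427 + 7.83·741 + 28.64·20 = 40233.69.
Real GDP 2014 (at 2005 prices) = 25.41·391 + 59.30·348 + 7.83·635 + 28.64·14 = 35944.72.
Real growth = 35944.72/40233.69 − 1 = -0.1066.

-10.66%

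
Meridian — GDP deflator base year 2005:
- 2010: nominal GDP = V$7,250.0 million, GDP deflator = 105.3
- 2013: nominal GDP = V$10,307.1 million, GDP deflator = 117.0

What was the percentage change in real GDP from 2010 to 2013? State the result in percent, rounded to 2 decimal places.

Deflate each year: 2010 → 7250.0/1.053 = 6885.09; 2013 → 10307.1/1.170 = 8809.49.
So real GDP changed by 8809.49/6885.09 − 1 = 0.2795, i.e. 27.95%.

27.95%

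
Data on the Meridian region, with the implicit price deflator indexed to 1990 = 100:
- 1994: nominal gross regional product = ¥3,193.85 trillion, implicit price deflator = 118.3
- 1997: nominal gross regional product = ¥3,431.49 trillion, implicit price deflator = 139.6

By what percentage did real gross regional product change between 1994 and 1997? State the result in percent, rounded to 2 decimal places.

-8.95%

Real gross regional product 1994 = 3193.85 / 1.183 = 2699.79.
Real gross regional product 1997 = 3431.49 / 1.396 = 2458.09.
Real growth = 2458.09 / 2699.79 − 1 = -0.0895.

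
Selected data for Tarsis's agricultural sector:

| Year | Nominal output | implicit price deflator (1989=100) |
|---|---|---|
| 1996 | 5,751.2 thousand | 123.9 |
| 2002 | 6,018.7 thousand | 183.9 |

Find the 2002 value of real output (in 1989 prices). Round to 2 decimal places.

3,272.81 thousand

Real output = Nominal / (implicit price deflator/100) = 6018.7 / 1.839 = 3272.81.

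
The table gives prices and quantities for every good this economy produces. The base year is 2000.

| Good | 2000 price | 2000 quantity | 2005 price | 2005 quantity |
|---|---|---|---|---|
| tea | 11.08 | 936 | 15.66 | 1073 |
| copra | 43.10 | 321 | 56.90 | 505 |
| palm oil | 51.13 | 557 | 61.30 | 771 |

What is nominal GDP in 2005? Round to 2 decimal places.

92799.98

Nominal GDP 2005 = Σ (p_2005 × q_2005) = 15.66·1073 + 56.90·505 + 61.30·771 = 92799.98.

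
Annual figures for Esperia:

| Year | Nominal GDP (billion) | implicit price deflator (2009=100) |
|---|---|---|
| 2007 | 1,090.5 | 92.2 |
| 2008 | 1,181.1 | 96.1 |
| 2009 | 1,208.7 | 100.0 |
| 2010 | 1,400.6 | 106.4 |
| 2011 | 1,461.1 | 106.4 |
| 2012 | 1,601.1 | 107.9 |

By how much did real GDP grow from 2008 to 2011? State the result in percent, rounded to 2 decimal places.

Real GDP 2008 = 1181.1/0.961 = 1229.03.
Real GDP 2011 = 1461.1/1.064 = 1373.21.
Change = 1373.21/1229.03 − 1 = 0.1173.

11.73%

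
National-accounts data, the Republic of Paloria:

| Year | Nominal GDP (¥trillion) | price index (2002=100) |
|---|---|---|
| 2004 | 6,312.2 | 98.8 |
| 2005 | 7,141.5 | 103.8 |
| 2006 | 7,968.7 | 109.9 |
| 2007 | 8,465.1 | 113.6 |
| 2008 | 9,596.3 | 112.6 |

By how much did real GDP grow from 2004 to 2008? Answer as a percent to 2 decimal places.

Real GDP 2004 = 6312.2/0.988 = 6388.87.
Real GDP 2008 = 9596.3/1.126 = 8522.47.
Change = 8522.47/6388.87 − 1 = 0.3340.

33.40%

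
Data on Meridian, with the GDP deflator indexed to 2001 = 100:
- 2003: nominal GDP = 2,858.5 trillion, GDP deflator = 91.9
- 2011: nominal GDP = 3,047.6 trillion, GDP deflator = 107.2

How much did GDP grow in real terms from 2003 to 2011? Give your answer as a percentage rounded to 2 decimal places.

-8.60%

Real GDP 2003 = 2858.5 / 0.919 = 3110.45.
Real GDP 2011 = 3047.6 / 1.072 = 2842.91.
Real growth = 2842.91 / 3110.45 − 1 = -0.0860.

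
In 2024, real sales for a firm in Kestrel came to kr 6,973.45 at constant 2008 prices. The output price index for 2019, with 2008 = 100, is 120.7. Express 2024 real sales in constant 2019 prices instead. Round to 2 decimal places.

kr 8,416.95

Real sales in 2019 prices = Real sales in 2008 prices × (P_2019/P_2008) = 6973.45 × 1.207 = 8416.95.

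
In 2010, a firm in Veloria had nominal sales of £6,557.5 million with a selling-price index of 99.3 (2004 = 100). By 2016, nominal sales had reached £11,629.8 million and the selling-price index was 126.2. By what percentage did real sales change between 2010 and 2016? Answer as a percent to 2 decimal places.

39.55%

Deflate each year: 2010 → 6557.5/0.993 = 6603.73; 2016 → 11629.8/1.262 = 9215.37.
So real sales changed by 9215.37/6603.73 − 1 = 0.3955, i.e. 39.55%.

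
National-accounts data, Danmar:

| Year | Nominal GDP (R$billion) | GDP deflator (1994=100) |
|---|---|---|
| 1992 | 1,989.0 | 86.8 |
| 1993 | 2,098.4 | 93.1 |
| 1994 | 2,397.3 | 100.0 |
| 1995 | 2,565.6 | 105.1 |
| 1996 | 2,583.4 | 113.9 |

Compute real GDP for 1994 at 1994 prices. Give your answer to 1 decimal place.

R$2,397.3 billion

Real GDP 1994 = 2397.3 / 1.000 = 2397.30.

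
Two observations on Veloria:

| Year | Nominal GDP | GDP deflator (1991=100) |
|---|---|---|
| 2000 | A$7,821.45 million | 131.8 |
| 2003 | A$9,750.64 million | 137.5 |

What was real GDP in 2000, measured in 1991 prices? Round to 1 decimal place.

A$5,934.3 million

Real GDP = Nominal / (GDP deflator/100) = 7821.45 / 1.318 = 5934.33.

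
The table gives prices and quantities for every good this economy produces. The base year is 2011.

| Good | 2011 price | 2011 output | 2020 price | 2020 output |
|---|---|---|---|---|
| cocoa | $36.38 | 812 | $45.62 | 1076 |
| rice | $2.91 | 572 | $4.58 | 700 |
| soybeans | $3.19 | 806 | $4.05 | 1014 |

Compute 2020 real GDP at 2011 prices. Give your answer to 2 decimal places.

Real GDP 2020 = Σ (p_2011 × q_2020) = 36.38·1076 + 2.91·700 + 3.19·1014 = 44416.54.

$44416.54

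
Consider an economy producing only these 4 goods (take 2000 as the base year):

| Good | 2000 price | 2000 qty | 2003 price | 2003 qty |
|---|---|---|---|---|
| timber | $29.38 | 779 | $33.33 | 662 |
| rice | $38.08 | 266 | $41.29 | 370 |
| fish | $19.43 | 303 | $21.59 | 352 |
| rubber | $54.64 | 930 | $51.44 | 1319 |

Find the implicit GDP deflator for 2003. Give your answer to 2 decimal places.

100.30

Nominal GDP 2003 = 33.33·662 + 41.29·370 + 21.59·352 + 51.44·1319 = 112790.80.
Real GDP 2003 (at 2000 prices) = 29.38·662 + 38.08·370 + 19.43·352 + 54.64·1319 = 112448.68.
Deflator = Nominal/Real × 100 = 112790.80/112448.68 × 100 = 100.304.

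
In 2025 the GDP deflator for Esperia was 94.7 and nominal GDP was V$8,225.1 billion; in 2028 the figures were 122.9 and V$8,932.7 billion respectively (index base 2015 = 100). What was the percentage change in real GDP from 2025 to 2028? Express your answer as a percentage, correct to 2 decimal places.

Real GDP 2025 = 8225.1 / 0.947 = 8685.43.
Real GDP 2028 = 8932.7 / 1.229 = 7268.27.
Real growth = 7268.27 / 8685.43 − 1 = -0.1632.

-16.32%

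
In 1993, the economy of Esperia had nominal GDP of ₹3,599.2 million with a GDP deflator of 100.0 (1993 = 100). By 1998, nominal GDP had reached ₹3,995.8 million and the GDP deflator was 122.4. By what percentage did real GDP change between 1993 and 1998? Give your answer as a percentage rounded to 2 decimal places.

-9.30%

Deflate each year: 1993 → 3599.2/1.000 = 3599.20; 1998 → 3995.8/1.224 = 3264.54.
So real GDP changed by 3264.54/3599.20 − 1 = -0.0930, i.e. -9.30%.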